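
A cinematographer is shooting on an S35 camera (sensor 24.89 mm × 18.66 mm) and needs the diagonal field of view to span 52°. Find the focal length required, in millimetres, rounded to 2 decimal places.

Sensor diagonal = √(24.89² + 18.66²) = √967.7077 ≈ 31.1080 mm.
From α = 2·arctan(d/2f) we get f = d / (2·tan(α/2)).
With d = 31.1080 mm and α/2 = 26°, tan(α/2) ≈ 0.48773, so f ≈ 31.1080 / 0.97547 ≈ 31.8904 mm.

31.89 mm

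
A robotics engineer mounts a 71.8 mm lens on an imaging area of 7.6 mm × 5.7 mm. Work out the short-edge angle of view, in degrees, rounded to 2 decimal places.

4.55°

Angle of view α = 2·arctan(h/2f) with h = 5.7 mm and f = 71.8 mm.
h/2f = 0.03969; arctan(0.03969) ≈ 2.2731°, so α ≈ 4.5462°.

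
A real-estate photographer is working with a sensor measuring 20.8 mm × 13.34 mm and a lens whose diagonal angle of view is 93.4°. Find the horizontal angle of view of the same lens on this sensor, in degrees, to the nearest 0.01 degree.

Sensor diagonal = √(20.8² + 13.34²) = √610.5956 ≈ 24.7102 mm.
From the diagonal AOV: f = 24.7102 / (2·tan(46.7°)) = 24.7102 / 2.12235 ≈ 11.6429 mm.
Horizontal AOV = 2·arctan(20.8 / (2 × 11.6429)) = 2·arctan(0.89325) ≈ 83.5457°.

83.55°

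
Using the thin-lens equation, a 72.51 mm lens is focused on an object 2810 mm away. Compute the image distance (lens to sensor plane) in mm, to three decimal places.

74.431 mm

1/dᵢ = 1/f − 1/dₒ = 1/72.51 − 1/2810 = 0.0134353 mm⁻¹.
dᵢ = 1/0.0134353 ≈ 74.4306 mm.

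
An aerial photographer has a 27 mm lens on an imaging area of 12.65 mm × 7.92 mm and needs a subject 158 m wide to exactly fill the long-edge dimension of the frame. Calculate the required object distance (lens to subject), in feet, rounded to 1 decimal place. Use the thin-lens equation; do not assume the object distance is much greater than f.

1106.5 ft

W: 158 m = 158000 mm.
Magnification m = w/W = dᵢ/dₒ; combined with 1/f = 1/dₒ + 1/dᵢ this gives dₒ = f·(1 + W/w).
dₒ = 27 mm × (1 + 158000/12.65) = 27 × 12491.1186 ≈ 337260.202 mm = 337260.202/304.8 ft = 1106.5 ft.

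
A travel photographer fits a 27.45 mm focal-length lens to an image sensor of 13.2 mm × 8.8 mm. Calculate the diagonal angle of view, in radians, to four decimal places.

Sensor diagonal = √(13.2² + 8.8²) = √251.6800 ≈ 15.8644 mm.
Angle of view α = 2·arctan(d/2f) with d = 15.8644 mm and f = 27.45 mm.
d/2f = 0.28897; arctan(0.28897) ≈ 0.2813 rad, so α ≈ 0.5626 rad.

0.5626 rad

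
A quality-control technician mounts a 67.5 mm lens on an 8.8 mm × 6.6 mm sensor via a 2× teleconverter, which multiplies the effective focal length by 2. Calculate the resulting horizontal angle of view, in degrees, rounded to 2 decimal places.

3.73°

Effective focal length f = 67.5 × 2 = 135 mm.
α = 2·arctan(8.8 / (2 × 135)) = 2·arctan(0.03259) ≈ 3.7335°.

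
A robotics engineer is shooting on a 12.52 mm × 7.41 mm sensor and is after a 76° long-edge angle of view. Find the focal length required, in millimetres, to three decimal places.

From α = 2·arctan(w/2f) we get f = w / (2·tan(α/2)).
With w = 12.52 mm and α/2 = 38°, tan(α/2) ≈ 0.78129, so f ≈ 12.52 / 1.56257 ≈ 8.0124 mm.

8.012 mm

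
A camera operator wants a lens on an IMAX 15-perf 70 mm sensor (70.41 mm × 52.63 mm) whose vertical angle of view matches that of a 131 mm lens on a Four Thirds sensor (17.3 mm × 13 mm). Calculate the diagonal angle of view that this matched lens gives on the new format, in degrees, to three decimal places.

9.475°

Equal vertical AOV ⇒ f₂ = f₁ · 52.63/13 = 131 × 4.04846 ≈ 530.3485 mm.
Sensor diagonal = √(70.41² + 52.63²) = √7727.4850 ≈ 87.9061 mm.
Diagonal AOV on the new format = 2·arctan(87.9061 / (2 × 530.3485)) = 2·arctan(0.08288) ≈ 9.4752°.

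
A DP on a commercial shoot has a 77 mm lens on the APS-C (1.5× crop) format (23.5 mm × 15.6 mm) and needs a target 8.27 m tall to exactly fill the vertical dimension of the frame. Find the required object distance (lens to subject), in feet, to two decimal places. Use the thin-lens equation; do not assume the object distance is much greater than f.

W: 8.27 m = 8270 mm.
Magnification m = h/W = dᵢ/dₒ; combined with 1/f = 1/dₒ + 1/dᵢ this gives dₒ = f·(1 + W/h).
dₒ = 77 mm × (1 + 8270/15.6) = 77 × 531.1282 ≈ 40896.872 mm = 40896.872/304.8 ft = 134.176 ft.

134.18 ft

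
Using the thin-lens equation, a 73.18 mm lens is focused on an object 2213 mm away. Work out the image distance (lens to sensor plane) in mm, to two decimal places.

1/dᵢ = 1/f − 1/dₒ = 1/73.18 − 1/2213 = 0.0132131 mm⁻¹.
dᵢ = 1/0.0132131 ≈ 75.6827 mm.

75.68 mm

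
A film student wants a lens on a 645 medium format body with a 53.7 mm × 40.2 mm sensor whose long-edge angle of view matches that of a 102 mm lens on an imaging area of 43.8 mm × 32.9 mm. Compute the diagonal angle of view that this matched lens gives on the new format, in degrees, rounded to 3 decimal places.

30.027°

Equal long-edge AOV ⇒ f₂ = f₁ · 53.7/43.8 = 102 × 1.22603 ≈ 125.0548 mm.
Sensor diagonal = √(53.7² + 40.2²) = √4499.7300 ≈ 67.0800 mm.
Diagonal AOV on the new format = 2·arctan(67.0800 / (2 × 125.0548)) = 2·arctan(0.26820) ≈ 30.0271°.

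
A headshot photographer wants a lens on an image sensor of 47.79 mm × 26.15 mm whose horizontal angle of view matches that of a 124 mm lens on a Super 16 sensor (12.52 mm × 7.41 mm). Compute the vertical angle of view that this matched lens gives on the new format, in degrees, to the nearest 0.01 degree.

3.16°

Equal horizontal AOV ⇒ f₂ = f₁ · 47.79/12.52 = 124 × 3.81709 ≈ 473.3195 mm.
Vertical AOV on the new format = 2·arctan(26.15 / (2 × 473.3195)) = 2·arctan(0.02762) ≈ 3.1647°.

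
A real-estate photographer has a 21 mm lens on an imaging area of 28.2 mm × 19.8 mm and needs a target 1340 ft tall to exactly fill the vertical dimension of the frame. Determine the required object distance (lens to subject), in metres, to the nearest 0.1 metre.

W: 1340 ft × 304.8 mm/ft = 408431.99 mm.
Magnification m = h/W = dᵢ/dₒ; combined with 1/f = 1/dₒ + 1/dᵢ this gives dₒ = f·(1 + W/h).
dₒ = 21 mm × (1 + 408432/19.8) = 21 × 20628.8781 ≈ 433206.441 mm = 433.206 m.

433.2 m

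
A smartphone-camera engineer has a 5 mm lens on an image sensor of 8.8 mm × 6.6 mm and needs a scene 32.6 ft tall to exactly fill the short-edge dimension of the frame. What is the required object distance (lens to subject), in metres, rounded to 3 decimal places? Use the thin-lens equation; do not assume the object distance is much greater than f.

W: 32.6 ft × 304.8 mm/ft = 9936.48 mm.
Magnification m = h/W = dᵢ/dₒ; combined with 1/f = 1/dₒ + 1/dᵢ this gives dₒ = f·(1 + W/h).
dₒ = 5 mm × (1 + 9936.48/6.6) = 5 × 1506.5272 ≈ 7532.636 mm = 7.53264 m.

7.533 m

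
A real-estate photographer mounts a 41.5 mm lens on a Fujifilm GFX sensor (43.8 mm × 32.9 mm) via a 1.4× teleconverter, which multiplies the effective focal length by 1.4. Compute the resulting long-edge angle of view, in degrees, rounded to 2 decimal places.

Effective focal length f = 41.5 × 1.4 = 58.1 mm.
α = 2·arctan(43.8 / (2 × 58.1)) = 2·arctan(0.37694) ≈ 41.3065°.

41.31°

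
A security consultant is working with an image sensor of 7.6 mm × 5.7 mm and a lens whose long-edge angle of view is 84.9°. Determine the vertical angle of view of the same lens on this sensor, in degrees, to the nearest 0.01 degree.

From the long-edge AOV: f = 7.6 / (2·tan(42.45°)) = 7.6 / 1.82945 ≈ 4.1542 mm.
Vertical AOV = 2·arctan(5.7 / (2 × 4.1542)) = 2·arctan(0.68605) ≈ 68.9038°.

68.90°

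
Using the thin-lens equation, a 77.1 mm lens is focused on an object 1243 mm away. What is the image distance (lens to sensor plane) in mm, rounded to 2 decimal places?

82.20 mm

1/dᵢ = 1/f − 1/dₒ = 1/77.1 − 1/1243 = 0.0121657 mm⁻¹.
dᵢ = 1/0.0121657 ≈ 82.1986 mm.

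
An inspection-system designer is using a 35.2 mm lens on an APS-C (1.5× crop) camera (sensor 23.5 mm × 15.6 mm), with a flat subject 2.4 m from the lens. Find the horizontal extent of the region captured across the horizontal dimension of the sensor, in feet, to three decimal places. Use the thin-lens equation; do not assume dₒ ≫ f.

5.180 ft

dₒ: 2.4 m = 2400 mm.
Similar triangles through the lens centre give W/dₒ = w/dᵢ; with 1/f = 1/dₒ + 1/dᵢ this gives W = w·(dₒ − f)/f.
W = 23.5 mm × (2400 − 35.2) / 35.2 = 23.5 × 67.1818 ≈ 1578.773 mm = 1578.773/304.8 ft = 5.1797 ft.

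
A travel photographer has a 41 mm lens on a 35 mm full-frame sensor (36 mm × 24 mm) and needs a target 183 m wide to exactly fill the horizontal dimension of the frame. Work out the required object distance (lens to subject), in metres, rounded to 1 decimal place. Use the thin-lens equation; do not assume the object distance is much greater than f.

208.5 m

W: 183 m = 183000 mm.
Magnification m = w/W = dᵢ/dₒ; combined with 1/f = 1/dₒ + 1/dᵢ this gives dₒ = f·(1 + W/w).
dₒ = 41 mm × (1 + 183000/36) = 41 × 5084.3333 ≈ 208457.667 mm = 208.458 m.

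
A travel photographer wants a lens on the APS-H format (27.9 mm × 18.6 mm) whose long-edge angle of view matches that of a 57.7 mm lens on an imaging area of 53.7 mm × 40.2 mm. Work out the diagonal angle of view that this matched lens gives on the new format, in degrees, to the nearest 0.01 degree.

58.43°

Equal long-edge AOV ⇒ f₂ = f₁ · 27.9/53.7 = 57.7 × 0.51955 ≈ 29.9782 mm.
Sensor diagonal = √(27.9² + 18.6²) = √1124.3700 ≈ 33.5316 mm.
Diagonal AOV on the new format = 2·arctan(33.5316 / (2 × 29.9782)) = 2·arctan(0.55927) ≈ 58.4337°.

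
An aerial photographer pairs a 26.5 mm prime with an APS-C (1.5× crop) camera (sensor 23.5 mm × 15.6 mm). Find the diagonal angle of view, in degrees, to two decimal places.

Sensor diagonal = √(23.5² + 15.6²) = √795.6100 ≈ 28.2066 mm.
Angle of view α = 2·arctan(d/2f) with d = 28.2066 mm and f = 26.5 mm.
d/2f = 0.53220; arctan(0.53220) ≈ 28.0219°, so α ≈ 56.0437°.

56.04°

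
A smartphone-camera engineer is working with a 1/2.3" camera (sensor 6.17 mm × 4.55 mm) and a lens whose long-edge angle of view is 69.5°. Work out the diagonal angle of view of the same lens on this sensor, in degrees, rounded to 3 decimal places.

81.520°

From the long-edge AOV: f = 6.17 / (2·tan(34.75°)) = 6.17 / 1.38745 ≈ 4.4470 mm.
Sensor diagonal = √(6.17² + 4.55²) = √58.7714 ≈ 7.6663 mm.
Diagonal AOV = 2·arctan(7.6663 / (2 × 4.4470)) = 2·arctan(0.86196) ≈ 81.5198°.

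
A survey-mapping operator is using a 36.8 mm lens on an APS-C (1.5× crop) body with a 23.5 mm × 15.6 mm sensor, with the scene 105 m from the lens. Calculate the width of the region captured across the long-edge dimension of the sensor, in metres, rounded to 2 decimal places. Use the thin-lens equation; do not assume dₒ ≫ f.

dₒ: 105 m = 105000 mm.
Similar triangles through the lens centre give W/dₒ = w/dᵢ; with 1/f = 1/dₒ + 1/dᵢ this gives W = w·(dₒ − f)/f.
W = 23.5 mm × (105000 − 36.8) / 36.8 = 23.5 × 2852.2609 ≈ 67028.130 mm = 67.0281 m.

67.03 m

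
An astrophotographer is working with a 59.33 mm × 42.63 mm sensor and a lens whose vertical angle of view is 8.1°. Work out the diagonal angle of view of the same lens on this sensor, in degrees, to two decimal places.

From the vertical AOV: f = 42.63 / (2·tan(4.05°)) = 42.63 / 0.14161 ≈ 301.0432 mm.
Sensor diagonal = √(59.33² + 42.63²) = √5337.3658 ≈ 73.0573 mm.
Diagonal AOV = 2·arctan(73.0573 / (2 × 301.0432)) = 2·arctan(0.12134) ≈ 13.8369°.

13.84°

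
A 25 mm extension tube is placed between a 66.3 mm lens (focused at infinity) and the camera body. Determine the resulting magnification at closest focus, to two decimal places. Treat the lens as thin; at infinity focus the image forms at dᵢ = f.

The tube moves the image plane from f to f + e, so dᵢ = 66.3 + 25 = 91.3 mm. Focus is achieved when 1/f = 1/dₒ + 1/dᵢ, giving dₒ = 1/(1/f − 1/(f+e)).
Magnification m = dᵢ/dₒ = (f+e)·(1/f − 1/(f+e)) = e/f = 25/66.3 ≈ 0.3771.

0.38×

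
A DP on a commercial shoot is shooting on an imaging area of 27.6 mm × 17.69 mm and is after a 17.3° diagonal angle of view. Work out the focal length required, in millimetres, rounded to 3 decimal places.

107.746 mm

Sensor diagonal = √(27.6² + 17.69²) = √1074.6961 ≈ 32.7826 mm.
From α = 2·arctan(d/2f) we get f = d / (2·tan(α/2)).
With d = 32.7826 mm and α/2 = 8.65°, tan(α/2) ≈ 0.15213, so f ≈ 32.7826 / 0.30426 ≈ 107.7463 mm.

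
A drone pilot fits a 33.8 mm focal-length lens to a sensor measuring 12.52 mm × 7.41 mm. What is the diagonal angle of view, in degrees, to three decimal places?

Sensor diagonal = √(12.52² + 7.41²) = √211.6585 ≈ 14.5485 mm.
Angle of view α = 2·arctan(d/2f) with d = 14.5485 mm and f = 33.8 mm.
d/2f = 0.21521; arctan(0.21521) ≈ 12.1456°, so α ≈ 24.2912°.

24.291°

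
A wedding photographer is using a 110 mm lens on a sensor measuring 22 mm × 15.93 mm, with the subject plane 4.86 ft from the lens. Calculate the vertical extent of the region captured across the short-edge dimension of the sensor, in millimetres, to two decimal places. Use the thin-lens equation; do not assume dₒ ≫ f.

dₒ: 4.86 ft × 304.8 mm/ft = 1481.33 mm.
Similar triangles through the lens centre give W/dₒ = h/dᵢ; with 1/f = 1/dₒ + 1/dᵢ this gives W = h·(dₒ − f)/f.
W = 15.93 mm × (1481.33 − 110) / 110 = 15.93 × 12.4666 ≈ 198.593 mm.

198.59 mm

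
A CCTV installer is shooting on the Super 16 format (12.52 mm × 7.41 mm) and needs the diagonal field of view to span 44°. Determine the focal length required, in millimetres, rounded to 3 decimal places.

Sensor diagonal = √(12.52² + 7.41²) = √211.6585 ≈ 14.5485 mm.
From α = 2·arctan(d/2f) we get f = d / (2·tan(α/2)).
With d = 14.5485 mm and α/2 = 22°, tan(α/2) ≈ 0.40403, so f ≈ 14.5485 / 0.80805 ≈ 18.0044 mm.

18.004 mm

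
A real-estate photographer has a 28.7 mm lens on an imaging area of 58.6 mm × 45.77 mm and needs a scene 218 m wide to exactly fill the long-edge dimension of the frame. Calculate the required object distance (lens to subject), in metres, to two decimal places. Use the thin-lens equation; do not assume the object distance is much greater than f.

W: 218 m = 218000 mm.
Magnification m = w/W = dᵢ/dₒ; combined with 1/f = 1/dₒ + 1/dᵢ this gives dₒ = f·(1 + W/w).
dₒ = 28.7 mm × (1 + 218000/58.6) = 28.7 × 3721.1365 ≈ 106796.618 mm = 106.797 m.

106.80 m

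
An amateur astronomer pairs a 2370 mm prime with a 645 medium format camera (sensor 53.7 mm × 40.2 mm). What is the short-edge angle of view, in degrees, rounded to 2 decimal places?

0.97°

Angle of view α = 2·arctan(h/2f) with h = 40.2 mm and f = 2370 mm.
h/2f = 0.00848; arctan(0.00848) ≈ 0.4859°, so α ≈ 0.9718°.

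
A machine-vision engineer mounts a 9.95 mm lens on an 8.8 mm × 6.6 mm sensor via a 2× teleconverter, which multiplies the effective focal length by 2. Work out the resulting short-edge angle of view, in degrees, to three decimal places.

Effective focal length f = 9.95 × 2 = 19.9 mm.
α = 2·arctan(6.6 / (2 × 19.9)) = 2·arctan(0.16583) ≈ 18.8313°.

18.831°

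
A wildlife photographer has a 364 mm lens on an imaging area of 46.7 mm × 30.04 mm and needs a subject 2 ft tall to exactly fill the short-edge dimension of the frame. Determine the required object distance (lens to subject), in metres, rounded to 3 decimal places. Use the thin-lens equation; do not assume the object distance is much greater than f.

7.751 m

W: 2 ft × 304.8 mm/ft = 609.60 mm.
Magnification m = h/W = dᵢ/dₒ; combined with 1/f = 1/dₒ + 1/dᵢ this gives dₒ = f·(1 + W/h).
dₒ = 364 mm × (1 + 609.6/30.04) = 364 × 21.2929 ≈ 7750.631 mm = 7.75063 m.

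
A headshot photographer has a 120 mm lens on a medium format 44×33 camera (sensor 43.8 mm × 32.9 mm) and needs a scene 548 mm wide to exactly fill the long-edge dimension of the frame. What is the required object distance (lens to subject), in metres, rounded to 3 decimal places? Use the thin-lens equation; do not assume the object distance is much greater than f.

1.621 m

Magnification m = w/W = dᵢ/dₒ; combined with 1/f = 1/dₒ + 1/dᵢ this gives dₒ = f·(1 + W/w).
dₒ = 120 mm × (1 + 548/43.8) = 120 × 13.5114 ≈ 1621.370 mm = 1.62137 m.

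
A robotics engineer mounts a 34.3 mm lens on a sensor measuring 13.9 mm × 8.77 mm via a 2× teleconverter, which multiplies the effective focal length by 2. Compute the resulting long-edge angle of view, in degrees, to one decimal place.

Effective focal length f = 34.3 × 2 = 68.6 mm.
α = 2·arctan(13.9 / (2 × 68.6)) = 2·arctan(0.10131) ≈ 11.5700°.

11.6°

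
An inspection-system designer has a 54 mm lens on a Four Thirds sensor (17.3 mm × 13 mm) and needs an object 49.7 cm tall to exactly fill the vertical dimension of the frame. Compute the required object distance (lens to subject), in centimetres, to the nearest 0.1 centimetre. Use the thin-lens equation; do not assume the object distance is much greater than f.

W: 49.7 cm = 497 mm.
Magnification m = h/W = dᵢ/dₒ; combined with 1/f = 1/dₒ + 1/dᵢ this gives dₒ = f·(1 + W/h).
dₒ = 54 mm × (1 + 497/13) = 54 × 39.2308 ≈ 2118.462 mm = 211.846 cm.

211.8 cm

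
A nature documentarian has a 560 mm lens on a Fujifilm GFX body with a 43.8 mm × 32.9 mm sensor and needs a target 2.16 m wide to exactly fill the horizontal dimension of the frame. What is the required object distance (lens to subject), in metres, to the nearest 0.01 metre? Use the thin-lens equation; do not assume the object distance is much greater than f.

28.18 m

W: 2.16 m = 2160 mm.
Magnification m = w/W = dᵢ/dₒ; combined with 1/f = 1/dₒ + 1/dᵢ this gives dₒ = f·(1 + W/w).
dₒ = 560 mm × (1 + 2160/43.8) = 560 × 50.3151 ≈ 28176.438 mm = 28.1764 m.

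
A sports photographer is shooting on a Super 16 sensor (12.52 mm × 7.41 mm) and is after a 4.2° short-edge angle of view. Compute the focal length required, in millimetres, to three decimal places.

101.041 mm

From α = 2·arctan(h/2f) we get f = h / (2·tan(α/2)).
With h = 7.41 mm and α/2 = 2.1°, tan(α/2) ≈ 0.03667, so f ≈ 7.41 / 0.07334 ≈ 101.0409 mm.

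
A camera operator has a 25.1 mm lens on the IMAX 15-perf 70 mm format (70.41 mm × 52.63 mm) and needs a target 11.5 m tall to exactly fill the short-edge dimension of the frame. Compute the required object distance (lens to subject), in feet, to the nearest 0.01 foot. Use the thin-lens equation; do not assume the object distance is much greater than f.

18.08 ft

W: 11.5 m = 11500 mm.
Magnification m = h/W = dᵢ/dₒ; combined with 1/f = 1/dₒ + 1/dᵢ this gives dₒ = f·(1 + W/h).
dₒ = 25.1 mm × (1 + 11500/52.63) = 25.1 × 219.5066 ≈ 5509.615 mm = 5509.615/304.8 ft = 18.0762 ft.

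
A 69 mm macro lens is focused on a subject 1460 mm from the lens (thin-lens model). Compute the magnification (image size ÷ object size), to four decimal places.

Thin lens: 1/f = 1/dₒ + 1/dᵢ → 1/dᵢ = 1/69 − 1/1460 = 0.0138078 mm⁻¹, so dᵢ ≈ 72.4227 mm.
Magnification m = dᵢ/dₒ = 72.4227/1460 ≈ 0.04960.

0.0496×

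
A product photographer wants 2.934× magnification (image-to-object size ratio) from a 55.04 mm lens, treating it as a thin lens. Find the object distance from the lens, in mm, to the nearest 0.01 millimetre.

With m = dᵢ/dₒ and 1/f = 1/dₒ + 1/dᵢ, substituting dᵢ = m·dₒ gives 1/f = (1 + 1/m)/dₒ, hence dₒ = f·(1 + 1/m).
dₒ = 55.04 × (1 + 1/2.934) = 55.04 × 1.34083 ≈ 73.799 mm.

73.80 mm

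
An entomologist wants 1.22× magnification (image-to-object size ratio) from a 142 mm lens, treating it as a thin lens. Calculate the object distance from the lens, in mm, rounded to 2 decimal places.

With m = dᵢ/dₒ and 1/f = 1/dₒ + 1/dᵢ, substituting dᵢ = m·dₒ gives 1/f = (1 + 1/m)/dₒ, hence dₒ = f·(1 + 1/m).
dₒ = 142 × (1 + 1/1.22) = 142 × 1.81967 ≈ 258.393 mm.

258.39 mm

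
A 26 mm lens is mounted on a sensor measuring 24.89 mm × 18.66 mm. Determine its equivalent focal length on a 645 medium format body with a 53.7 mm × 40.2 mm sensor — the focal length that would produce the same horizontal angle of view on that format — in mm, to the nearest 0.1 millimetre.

Equal angle of view means equal width/f ratio, so f₂ = f₁ · (width₂/width₁) = 26 × 53.7/24.89.
f₂ = 26 × 2.15749 ≈ 56.095 mm.

56.1 mm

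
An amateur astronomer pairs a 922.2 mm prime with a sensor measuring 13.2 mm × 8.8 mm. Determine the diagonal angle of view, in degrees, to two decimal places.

0.99°

Sensor diagonal = √(13.2² + 8.8²) = √251.6800 ≈ 15.8644 mm.
Angle of view α = 2·arctan(d/2f) with d = 15.8644 mm and f = 922.2 mm.
d/2f = 0.00860; arctan(0.00860) ≈ 0.4928°, so α ≈ 0.9856°.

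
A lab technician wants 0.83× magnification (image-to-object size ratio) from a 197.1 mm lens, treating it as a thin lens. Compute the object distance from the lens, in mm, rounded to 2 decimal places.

With m = dᵢ/dₒ and 1/f = 1/dₒ + 1/dᵢ, substituting dᵢ = m·dₒ gives 1/f = (1 + 1/m)/dₒ, hence dₒ = f·(1 + 1/m).
dₒ = 197.1 × (1 + 1/0.83) = 197.1 × 2.20482 ≈ 434.570 mm.

434.57 mm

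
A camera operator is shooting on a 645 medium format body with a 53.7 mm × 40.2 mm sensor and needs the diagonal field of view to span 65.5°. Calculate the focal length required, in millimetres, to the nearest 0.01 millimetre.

52.14 mm

Sensor diagonal = √(53.7² + 40.2²) = √4499.7300 ≈ 67.0800 mm.
From α = 2·arctan(d/2f) we get f = d / (2·tan(α/2)).
With d = 67.0800 mm and α/2 = 32.75°, tan(α/2) ≈ 0.64322, so f ≈ 67.0800 / 1.28644 ≈ 52.1438 mm.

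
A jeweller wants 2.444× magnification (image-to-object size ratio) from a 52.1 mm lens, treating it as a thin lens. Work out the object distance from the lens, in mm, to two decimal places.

With m = dᵢ/dₒ and 1/f = 1/dₒ + 1/dᵢ, substituting dᵢ = m·dₒ gives 1/f = (1 + 1/m)/dₒ, hence dₒ = f·(1 + 1/m).
dₒ = 52.1 × (1 + 1/2.444) = 52.1 × 1.40917 ≈ 73.418 mm.

73.42 mm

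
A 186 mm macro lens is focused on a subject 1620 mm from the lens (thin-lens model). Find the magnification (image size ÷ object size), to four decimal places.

0.1297×

Thin lens: 1/f = 1/dₒ + 1/dᵢ → 1/dᵢ = 1/186 − 1/1620 = 0.0047591 mm⁻¹, so dᵢ ≈ 210.1255 mm.
Magnification m = dᵢ/dₒ = 210.1255/1620 ≈ 0.12971.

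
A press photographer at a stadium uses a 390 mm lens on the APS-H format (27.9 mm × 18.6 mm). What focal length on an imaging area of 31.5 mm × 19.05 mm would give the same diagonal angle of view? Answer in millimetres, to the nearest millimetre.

Sensor diagonal = √(27.9² + 18.6²) = √1124.3700 ≈ 33.5316 mm.
Sensor diagonal = √(31.5² + 19.05²) = √1355.1525 ≈ 36.8124 mm.
Equal angle of view means equal diagonal/f ratio, so f₂ = f₁ · (diagonal₂/diagonal₁) = 390 × 36.8124/33.5316.
f₂ = 390 × 1.09784 ≈ 428.158 mm.

428 mm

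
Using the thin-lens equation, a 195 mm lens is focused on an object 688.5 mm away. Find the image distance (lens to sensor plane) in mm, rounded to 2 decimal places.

272.05 mm

1/dᵢ = 1/f − 1/dₒ = 1/195 − 1/688.5 = 0.0036758 mm⁻¹.
dᵢ = 1/0.0036758 ≈ 272.0517 mm.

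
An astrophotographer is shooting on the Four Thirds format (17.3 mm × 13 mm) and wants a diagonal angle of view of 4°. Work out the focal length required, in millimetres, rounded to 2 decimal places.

309.84 mm

Sensor diagonal = √(17.3² + 13²) = √468.2900 ≈ 21.6400 mm.
From α = 2·arctan(d/2f) we get f = d / (2·tan(α/2)).
With d = 21.6400 mm and α/2 = 2°, tan(α/2) ≈ 0.03492, so f ≈ 21.6400 / 0.06984 ≈ 309.8444 mm.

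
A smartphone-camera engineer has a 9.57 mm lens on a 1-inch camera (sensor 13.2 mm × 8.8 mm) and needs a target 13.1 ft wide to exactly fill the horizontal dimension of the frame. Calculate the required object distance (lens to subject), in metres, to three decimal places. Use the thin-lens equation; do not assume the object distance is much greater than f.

W: 13.1 ft × 304.8 mm/ft = 3992.88 mm.
Magnification m = w/W = dᵢ/dₒ; combined with 1/f = 1/dₒ + 1/dᵢ this gives dₒ = f·(1 + W/w).
dₒ = 9.57 mm × (1 + 3992.88/13.2) = 9.57 × 303.4909 ≈ 2904.408 mm = 2.90441 m.

2.904 m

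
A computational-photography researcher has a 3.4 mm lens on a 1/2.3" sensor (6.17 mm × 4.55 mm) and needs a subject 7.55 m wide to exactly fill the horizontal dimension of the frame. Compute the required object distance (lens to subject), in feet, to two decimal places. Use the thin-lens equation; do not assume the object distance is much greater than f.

13.66 ft

W: 7.55 m = 7550 mm.
Magnification m = w/W = dᵢ/dₒ; combined with 1/f = 1/dₒ + 1/dᵢ this gives dₒ = f·(1 + W/w).
dₒ = 3.4 mm × (1 + 7550/6.17) = 3.4 × 1224.6629 ≈ 4163.854 mm = 4163.854/304.8 ft = 13.6609 ft.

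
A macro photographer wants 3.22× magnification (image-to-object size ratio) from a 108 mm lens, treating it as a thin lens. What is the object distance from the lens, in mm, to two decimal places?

141.54 mm

With m = dᵢ/dₒ and 1/f = 1/dₒ + 1/dᵢ, substituting dᵢ = m·dₒ gives 1/f = (1 + 1/m)/dₒ, hence dₒ = f·(1 + 1/m).
dₒ = 108 × (1 + 1/3.22) = 108 × 1.31056 ≈ 141.540 mm.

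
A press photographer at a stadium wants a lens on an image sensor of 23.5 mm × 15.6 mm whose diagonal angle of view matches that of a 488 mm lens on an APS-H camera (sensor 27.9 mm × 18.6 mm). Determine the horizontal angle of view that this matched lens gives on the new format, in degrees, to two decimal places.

3.28°

Sensor diagonal = √(27.9² + 18.6²) = √1124.3700 ≈ 33.5316 mm.
Sensor diagonal = √(23.5² + 15.6²) = √795.6100 ≈ 28.2066 mm.
Equal diagonal AOV ⇒ f₂ = f₁ · 28.2066/33.5316 = 488 × 0.84119 ≈ 410.5020 mm.
Horizontal AOV on the new format = 2·arctan(23.5 / (2 × 410.5020)) = 2·arctan(0.02862) ≈ 3.2791°.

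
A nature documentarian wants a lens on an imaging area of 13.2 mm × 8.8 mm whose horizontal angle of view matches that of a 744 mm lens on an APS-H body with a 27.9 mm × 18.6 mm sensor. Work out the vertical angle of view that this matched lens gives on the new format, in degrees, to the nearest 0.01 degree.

1.43°

Equal horizontal AOV ⇒ f₂ = f₁ · 13.2/27.9 = 744 × 0.47312 ≈ 352.0000 mm.
Vertical AOV on the new format = 2·arctan(8.8 / (2 × 352.0000)) = 2·arctan(0.01250) ≈ 1.4323°.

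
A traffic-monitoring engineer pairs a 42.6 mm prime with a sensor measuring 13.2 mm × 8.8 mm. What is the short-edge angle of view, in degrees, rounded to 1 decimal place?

11.8°

Angle of view α = 2·arctan(h/2f) with h = 8.8 mm and f = 42.6 mm.
h/2f = 0.10329; arctan(0.10329) ≈ 5.8970°, so α ≈ 11.7939°.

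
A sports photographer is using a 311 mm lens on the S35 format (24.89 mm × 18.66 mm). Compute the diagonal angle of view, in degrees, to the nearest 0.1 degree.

Sensor diagonal = √(24.89² + 18.66²) = √967.7077 ≈ 31.1080 mm.
Angle of view α = 2·arctan(d/2f) with d = 31.1080 mm and f = 311 mm.
d/2f = 0.05001; arctan(0.05001) ≈ 2.8631°, so α ≈ 5.7263°.

5.7°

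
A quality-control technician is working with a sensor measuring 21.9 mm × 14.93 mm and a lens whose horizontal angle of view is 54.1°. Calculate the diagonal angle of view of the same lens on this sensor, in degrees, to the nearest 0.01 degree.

From the horizontal AOV: f = 21.9 / (2·tan(27.05°)) = 21.9 / 1.02125 ≈ 21.4443 mm.
Sensor diagonal = √(21.9² + 14.93²) = √702.5149 ≈ 26.5050 mm.
Diagonal AOV = 2·arctan(26.5050 / (2 × 21.4443)) = 2·arctan(0.61800) ≈ 63.4318°.

63.43°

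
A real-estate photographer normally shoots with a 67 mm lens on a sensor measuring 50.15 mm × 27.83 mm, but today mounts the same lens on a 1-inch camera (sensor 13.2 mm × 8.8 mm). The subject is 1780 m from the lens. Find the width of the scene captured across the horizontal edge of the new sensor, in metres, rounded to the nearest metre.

The focal length stays 67 mm; the relevant sensor dimension is now w = 13.2 mm. Object distance dₒ = 1780 m = 1.78e+06 mm.
Thin-lens field width W = w·(dₒ − f)/f = 13.2 × (1.78e+06 − 67)/67 ≈ 350673.367 mm = 350.673 m.

351 m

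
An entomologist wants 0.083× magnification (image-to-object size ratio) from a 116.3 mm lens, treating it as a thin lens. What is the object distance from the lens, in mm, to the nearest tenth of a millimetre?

1517.5 mm

With m = dᵢ/dₒ and 1/f = 1/dₒ + 1/dᵢ, substituting dᵢ = m·dₒ gives 1/f = (1 + 1/m)/dₒ, hence dₒ = f·(1 + 1/m).
dₒ = 116.3 × (1 + 1/0.083) = 116.3 × 13.04819 ≈ 1517.505 mm.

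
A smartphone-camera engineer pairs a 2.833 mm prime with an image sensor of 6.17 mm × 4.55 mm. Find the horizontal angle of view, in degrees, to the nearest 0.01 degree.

Angle of view α = 2·arctan(w/2f) with w = 6.17 mm and f = 2.833 mm.
w/2f = 1.08895; arctan(1.08895) ≈ 47.4383°, so α ≈ 94.8766°.

94.88°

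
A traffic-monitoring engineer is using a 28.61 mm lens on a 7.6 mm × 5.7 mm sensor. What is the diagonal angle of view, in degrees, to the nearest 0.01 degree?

18.85°

Sensor diagonal = √(7.6² + 5.7²) = √90.2500 ≈ 9.5000 mm.
Angle of view α = 2·arctan(d/2f) with d = 9.5000 mm and f = 28.61 mm.
d/2f = 0.16603; arctan(0.16603) ≈ 9.4266°, so α ≈ 18.8532°.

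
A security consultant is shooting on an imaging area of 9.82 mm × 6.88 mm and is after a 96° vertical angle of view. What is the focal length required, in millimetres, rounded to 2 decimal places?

From α = 2·arctan(h/2f) we get f = h / (2·tan(α/2)).
With h = 6.88 mm and α/2 = 48°, tan(α/2) ≈ 1.11061, so f ≈ 6.88 / 2.22123 ≈ 3.0974 mm.

3.10 mm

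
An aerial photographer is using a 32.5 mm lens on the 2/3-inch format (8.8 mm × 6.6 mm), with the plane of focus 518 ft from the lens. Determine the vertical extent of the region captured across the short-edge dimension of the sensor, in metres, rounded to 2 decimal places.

32.06 m

dₒ: 518 ft × 304.8 mm/ft = 157886.39 mm.
Similar triangles through the lens centre give W/dₒ = h/dᵢ; with 1/f = 1/dₒ + 1/dᵢ this gives W = h·(dₒ − f)/f.
W = 6.6 mm × (157886 − 32.5) / 32.5 = 6.6 × 4857.0429 ≈ 32056.483 mm = 32.0565 m.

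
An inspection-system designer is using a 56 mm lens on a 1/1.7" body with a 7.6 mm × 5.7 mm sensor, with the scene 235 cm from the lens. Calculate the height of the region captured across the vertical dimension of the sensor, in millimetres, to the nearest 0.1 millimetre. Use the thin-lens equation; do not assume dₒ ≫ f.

dₒ: 235 cm = 2350 mm.
Similar triangles through the lens centre give W/dₒ = h/dᵢ; with 1/f = 1/dₒ + 1/dᵢ this gives W = h·(dₒ − f)/f.
W = 5.7 mm × (2350 − 56) / 56 = 5.7 × 40.9643 ≈ 233.496 mm.

233.5 mm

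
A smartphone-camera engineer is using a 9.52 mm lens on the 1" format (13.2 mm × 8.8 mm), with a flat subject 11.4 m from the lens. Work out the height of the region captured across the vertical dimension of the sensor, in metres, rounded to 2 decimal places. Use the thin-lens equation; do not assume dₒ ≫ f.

dₒ: 11.4 m = 11400 mm.
Similar triangles through the lens centre give W/dₒ = h/dᵢ; with 1/f = 1/dₒ + 1/dᵢ this gives W = h·(dₒ − f)/f.
W = 8.8 mm × (11400 − 9.52) / 9.52 = 8.8 × 1196.4790 ≈ 10529.015 mm = 10.529 m.

10.53 m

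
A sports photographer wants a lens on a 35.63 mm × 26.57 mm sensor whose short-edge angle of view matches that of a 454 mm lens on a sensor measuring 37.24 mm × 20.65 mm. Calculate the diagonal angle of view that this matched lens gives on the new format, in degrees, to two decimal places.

4.36°

Equal short-edge AOV ⇒ f₂ = f₁ · 26.57/20.65 = 454 × 1.28668 ≈ 584.1540 mm.
Sensor diagonal = √(35.63² + 26.57²) = √1975.4618 ≈ 44.4462 mm.
Diagonal AOV on the new format = 2·arctan(44.4462 / (2 × 584.1540)) = 2·arctan(0.03804) ≈ 4.3573°.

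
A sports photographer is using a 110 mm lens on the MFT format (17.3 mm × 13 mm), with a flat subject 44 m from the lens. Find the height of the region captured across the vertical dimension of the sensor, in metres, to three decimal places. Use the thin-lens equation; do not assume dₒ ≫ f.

dₒ: 44 m = 44000 mm.
Similar triangles through the lens centre give W/dₒ = h/dᵢ; with 1/f = 1/dₒ + 1/dᵢ this gives W = h·(dₒ − f)/f.
W = 13 mm × (44000 − 110) / 110 = 13 × 399.0000 ≈ 5187.000 mm = 5.187 m.

5.187 m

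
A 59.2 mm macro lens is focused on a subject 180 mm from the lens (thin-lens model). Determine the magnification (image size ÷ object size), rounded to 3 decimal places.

Thin lens: 1/f = 1/dₒ + 1/dᵢ → 1/dᵢ = 1/59.2 − 1/180 = 0.0113363 mm⁻¹, so dᵢ ≈ 88.2119 mm.
Magnification m = dᵢ/dₒ = 88.2119/180 ≈ 0.49007.

0.490×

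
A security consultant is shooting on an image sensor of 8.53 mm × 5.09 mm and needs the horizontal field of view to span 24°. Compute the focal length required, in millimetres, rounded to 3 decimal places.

20.065 mm

From α = 2·arctan(w/2f) we get f = w / (2·tan(α/2)).
With w = 8.53 mm and α/2 = 12°, tan(α/2) ≈ 0.21256, so f ≈ 8.53 / 0.42511 ≈ 20.0652 mm.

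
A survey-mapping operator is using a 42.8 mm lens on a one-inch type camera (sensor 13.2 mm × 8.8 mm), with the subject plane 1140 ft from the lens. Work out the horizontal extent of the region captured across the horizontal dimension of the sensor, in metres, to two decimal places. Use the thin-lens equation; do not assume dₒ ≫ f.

107.15 m

dₒ: 1140 ft × 304.8 mm/ft = 347471.99 mm.
Similar triangles through the lens centre give W/dₒ = w/dᵢ; with 1/f = 1/dₒ + 1/dᵢ this gives W = w·(dₒ − f)/f.
W = 13.2 mm × (347472 − 42.8) / 42.8 = 13.2 × 8117.5044 ≈ 107151.058 mm = 107.151 m.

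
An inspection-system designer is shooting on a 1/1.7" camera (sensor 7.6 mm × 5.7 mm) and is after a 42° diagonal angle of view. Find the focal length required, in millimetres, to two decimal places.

Sensor diagonal = √(7.6² + 5.7²) = √90.2500 ≈ 9.5000 mm.
From α = 2·arctan(d/2f) we get f = d / (2·tan(α/2)).
With d = 9.5000 mm and α/2 = 21°, tan(α/2) ≈ 0.38386, so f ≈ 9.5000 / 0.76773 ≈ 12.3742 mm.

12.37 mm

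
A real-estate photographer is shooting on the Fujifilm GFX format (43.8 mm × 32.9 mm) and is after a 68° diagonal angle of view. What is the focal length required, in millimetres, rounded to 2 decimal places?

Sensor diagonal = √(43.8² + 32.9²) = √3000.8500 ≈ 54.7800 mm.
From α = 2·arctan(d/2f) we get f = d / (2·tan(α/2)).
With d = 54.7800 mm and α/2 = 34°, tan(α/2) ≈ 0.67451, so f ≈ 54.7800 / 1.34902 ≈ 40.6074 mm.

40.61 mm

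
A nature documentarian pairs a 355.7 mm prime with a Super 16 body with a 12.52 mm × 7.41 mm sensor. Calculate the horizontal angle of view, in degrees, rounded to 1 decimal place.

Angle of view α = 2·arctan(w/2f) with w = 12.52 mm and f = 355.7 mm.
w/2f = 0.01760; arctan(0.01760) ≈ 1.0083°, so α ≈ 2.0165°.

2.0°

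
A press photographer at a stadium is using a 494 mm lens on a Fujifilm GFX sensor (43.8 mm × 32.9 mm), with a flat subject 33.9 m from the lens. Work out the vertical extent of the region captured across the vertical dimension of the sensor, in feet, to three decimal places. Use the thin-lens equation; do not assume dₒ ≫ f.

dₒ: 33.9 m = 33900 mm.
Similar triangles through the lens centre give W/dₒ = h/dᵢ; with 1/f = 1/dₒ + 1/dᵢ this gives W = h·(dₒ − f)/f.
W = 32.9 mm × (33900 − 494) / 494 = 32.9 × 67.6235 ≈ 2224.813 mm = 2224.813/304.8 ft = 7.29925 ft.

7.299 ft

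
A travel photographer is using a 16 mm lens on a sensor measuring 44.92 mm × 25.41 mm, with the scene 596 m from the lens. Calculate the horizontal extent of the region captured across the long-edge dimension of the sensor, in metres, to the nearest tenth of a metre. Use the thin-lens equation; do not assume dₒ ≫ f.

1673.2 m

dₒ: 596 m = 596000 mm.
Similar triangles through the lens centre give W/dₒ = w/dᵢ; with 1/f = 1/dₒ + 1/dᵢ this gives W = w·(dₒ − f)/f.
W = 44.92 mm × (596000 − 16) / 16 = 44.92 × 37249.0000 ≈ 1673225.080 mm = 1673.23 m.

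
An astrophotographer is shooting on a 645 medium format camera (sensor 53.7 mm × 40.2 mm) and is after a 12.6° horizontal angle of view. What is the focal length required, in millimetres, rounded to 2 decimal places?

243.20 mm

From α = 2·arctan(w/2f) we get f = w / (2·tan(α/2)).
With w = 53.7 mm and α/2 = 6.3°, tan(α/2) ≈ 0.11040, so f ≈ 53.7 / 0.22080 ≈ 243.2043 mm.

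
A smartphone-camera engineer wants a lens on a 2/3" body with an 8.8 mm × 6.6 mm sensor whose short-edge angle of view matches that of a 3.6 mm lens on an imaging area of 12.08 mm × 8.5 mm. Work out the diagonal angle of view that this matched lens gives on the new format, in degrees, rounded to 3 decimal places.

Equal short-edge AOV ⇒ f₂ = f₁ · 6.6/8.5 = 3.6 × 0.77647 ≈ 2.7953 mm.
Sensor diagonal = √(8.8² + 6.6²) = √121.0000 ≈ 11.0000 mm.
Diagonal AOV on the new format = 2·arctan(11.0000 / (2 × 2.7953)) = 2·arctan(1.96759) ≈ 126.1174°.

126.117°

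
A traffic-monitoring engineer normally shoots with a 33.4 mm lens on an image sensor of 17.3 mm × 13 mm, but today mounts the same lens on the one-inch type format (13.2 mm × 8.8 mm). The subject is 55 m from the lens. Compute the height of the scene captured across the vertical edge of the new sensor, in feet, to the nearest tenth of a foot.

47.5 ft

The focal length stays 33.4 mm; the relevant sensor dimension is now h = 8.8 mm. Object distance dₒ = 55 m = 55000 mm.
Thin-lens field height W = h·(dₒ − f)/f = 8.8 × (55000 − 33.4)/33.4 ≈ 14482.218 mm = 14482.218/304.8 ft = 47.5138 ft.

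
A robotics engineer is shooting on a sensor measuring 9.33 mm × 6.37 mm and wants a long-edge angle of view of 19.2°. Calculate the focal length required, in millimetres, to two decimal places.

From α = 2·arctan(w/2f) we get f = w / (2·tan(α/2)).
With w = 9.33 mm and α/2 = 9.6°, tan(α/2) ≈ 0.16914, so f ≈ 9.33 / 0.33827 ≈ 27.5811 mm.

27.58 mm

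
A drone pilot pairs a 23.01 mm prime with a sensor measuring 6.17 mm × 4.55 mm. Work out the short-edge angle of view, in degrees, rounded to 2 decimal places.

11.29°

Angle of view α = 2·arctan(h/2f) with h = 4.55 mm and f = 23.01 mm.
h/2f = 0.09887; arctan(0.09887) ≈ 5.6465°, so α ≈ 11.2930°.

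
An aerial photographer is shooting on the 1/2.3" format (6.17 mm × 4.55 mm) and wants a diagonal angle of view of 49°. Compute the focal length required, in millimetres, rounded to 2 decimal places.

8.41 mm

Sensor diagonal = √(6.17² + 4.55²) = √58.7714 ≈ 7.6663 mm.
From α = 2·arctan(d/2f) we get f = d / (2·tan(α/2)).
With d = 7.6663 mm and α/2 = 24.5°, tan(α/2) ≈ 0.45573, so f ≈ 7.6663 / 0.91145 ≈ 8.4110 mm.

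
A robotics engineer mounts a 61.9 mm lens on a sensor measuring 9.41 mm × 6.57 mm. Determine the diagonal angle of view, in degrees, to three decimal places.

10.593°

Sensor diagonal = √(9.41² + 6.57²) = √131.7130 ≈ 11.4766 mm.
Angle of view α = 2·arctan(d/2f) with d = 11.4766 mm and f = 61.9 mm.
d/2f = 0.09270; arctan(0.09270) ≈ 5.2964°, so α ≈ 10.5927°.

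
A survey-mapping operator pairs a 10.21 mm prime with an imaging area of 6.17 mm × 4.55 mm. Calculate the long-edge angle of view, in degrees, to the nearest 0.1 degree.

Angle of view α = 2·arctan(w/2f) with w = 6.17 mm and f = 10.21 mm.
w/2f = 0.30215; arctan(0.30215) ≈ 16.8124°, so α ≈ 33.6249°.

33.6°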